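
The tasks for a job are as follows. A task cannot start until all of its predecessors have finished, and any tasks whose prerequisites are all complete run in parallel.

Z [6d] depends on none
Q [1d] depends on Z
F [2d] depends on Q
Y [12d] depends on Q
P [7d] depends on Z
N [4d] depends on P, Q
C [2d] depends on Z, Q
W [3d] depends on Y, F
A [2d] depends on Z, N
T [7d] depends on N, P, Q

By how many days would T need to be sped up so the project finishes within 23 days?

Current finish: 24 days; target: 23.
T is on every critical path, so each day cut from T cuts the finish by one (this holds down to a finish of 22).
Need 24 − 23 = 1 day off T → T becomes 6 days, finish becomes 23.

1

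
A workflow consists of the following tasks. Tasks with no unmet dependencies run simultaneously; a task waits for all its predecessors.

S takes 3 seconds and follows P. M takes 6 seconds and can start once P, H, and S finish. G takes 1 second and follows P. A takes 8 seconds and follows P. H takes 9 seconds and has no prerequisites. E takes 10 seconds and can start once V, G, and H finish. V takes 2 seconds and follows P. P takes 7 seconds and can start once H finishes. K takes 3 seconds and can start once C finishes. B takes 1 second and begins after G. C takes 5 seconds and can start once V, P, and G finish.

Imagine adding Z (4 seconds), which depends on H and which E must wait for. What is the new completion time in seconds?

Originally the project takes 28 seconds.
With Z inserted, E now waits for max(V, G, H, Z).
New critical path: H→P→V→E = 9+7+2+10 = 28 ⇒ 28 seconds.

28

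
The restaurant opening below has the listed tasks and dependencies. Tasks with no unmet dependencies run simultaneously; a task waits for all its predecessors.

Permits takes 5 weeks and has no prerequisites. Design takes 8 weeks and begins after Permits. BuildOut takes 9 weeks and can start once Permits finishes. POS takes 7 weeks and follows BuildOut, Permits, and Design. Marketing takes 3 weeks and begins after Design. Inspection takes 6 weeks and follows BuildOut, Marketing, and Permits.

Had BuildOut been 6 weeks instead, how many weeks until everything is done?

22

Baseline: Permits→Design→Marketing→Inspection = 5+8+3+6 = 22 → 22 weeks.
The longest path through BuildOut is only 21 weeks, so BuildOut has float 1.
The critical path is still Permits→Design→Marketing→Inspection; finish is now 22 weeks.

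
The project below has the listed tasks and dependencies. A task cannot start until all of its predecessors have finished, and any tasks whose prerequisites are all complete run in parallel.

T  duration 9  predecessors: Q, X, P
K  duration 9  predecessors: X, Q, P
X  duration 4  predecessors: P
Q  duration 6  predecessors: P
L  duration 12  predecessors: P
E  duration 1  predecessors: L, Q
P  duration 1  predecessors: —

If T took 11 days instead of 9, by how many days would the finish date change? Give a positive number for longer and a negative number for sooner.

2

The binding path is P→Q→T = 1+6+9 = 16; finish at 16 days.
T is on the critical path; changing it to 11 makes that path 18 days.
The critical path is still P→Q→T; finish is now 18 days.
Change in finish: 18 − 16 = +2 days.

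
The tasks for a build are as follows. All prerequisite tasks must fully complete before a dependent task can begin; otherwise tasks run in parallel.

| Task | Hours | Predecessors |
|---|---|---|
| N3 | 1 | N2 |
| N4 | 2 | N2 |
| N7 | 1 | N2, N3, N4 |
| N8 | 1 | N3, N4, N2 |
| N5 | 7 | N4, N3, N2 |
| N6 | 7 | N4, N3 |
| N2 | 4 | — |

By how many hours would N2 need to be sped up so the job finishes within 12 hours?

1

Current finish: 13 hours; target: 12.
N2 is on every critical path, so each hour cut from N2 cuts the finish by one (this holds down to a finish of 10).
Need 13 − 12 = 1 hour off N2 → N2 becomes 3 hours, finish becomes 12.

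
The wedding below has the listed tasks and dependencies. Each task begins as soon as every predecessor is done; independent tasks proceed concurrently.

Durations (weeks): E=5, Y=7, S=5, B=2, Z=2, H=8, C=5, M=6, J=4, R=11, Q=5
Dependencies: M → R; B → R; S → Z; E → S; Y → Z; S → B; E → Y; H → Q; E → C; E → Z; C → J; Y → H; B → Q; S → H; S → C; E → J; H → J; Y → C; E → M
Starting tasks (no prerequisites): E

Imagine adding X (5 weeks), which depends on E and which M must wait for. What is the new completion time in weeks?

27

Originally the schedule takes 25 weeks.
With X inserted, M now waits for max(E, X).
New critical path: E→X→M→R = 5+5+6+11 = 27 ⇒ 27 weeks.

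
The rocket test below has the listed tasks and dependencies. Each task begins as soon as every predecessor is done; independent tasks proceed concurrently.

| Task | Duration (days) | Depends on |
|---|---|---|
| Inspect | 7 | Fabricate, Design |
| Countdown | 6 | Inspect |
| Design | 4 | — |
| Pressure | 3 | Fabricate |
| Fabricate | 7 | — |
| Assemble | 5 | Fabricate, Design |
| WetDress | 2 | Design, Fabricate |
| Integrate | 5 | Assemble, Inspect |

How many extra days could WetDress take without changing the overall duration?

11

The longest chain is Fabricate→Inspect→Countdown = 7+7+6 = 20; overall finish 20 days.
Longest path through WetDress: 9 days (earliest finish 9, latest finish 20).
Slack of WetDress = 18 − 7 = 11 days.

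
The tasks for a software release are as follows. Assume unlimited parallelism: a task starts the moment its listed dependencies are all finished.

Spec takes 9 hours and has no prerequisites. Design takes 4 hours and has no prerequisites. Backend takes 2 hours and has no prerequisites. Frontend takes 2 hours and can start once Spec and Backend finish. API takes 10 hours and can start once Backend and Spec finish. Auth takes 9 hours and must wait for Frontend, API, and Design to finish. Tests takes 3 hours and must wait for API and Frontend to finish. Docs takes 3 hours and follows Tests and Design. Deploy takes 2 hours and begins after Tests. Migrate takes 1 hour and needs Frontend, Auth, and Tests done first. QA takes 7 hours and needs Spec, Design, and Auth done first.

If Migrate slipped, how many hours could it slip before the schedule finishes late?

Critical path: Spec→API→Auth→QA = 9+10+9+7 = 35, so the finish is 35 hours.
Migrate finishes as early as 29 and must finish by 35.
Float = 35 − 29 = 6.

6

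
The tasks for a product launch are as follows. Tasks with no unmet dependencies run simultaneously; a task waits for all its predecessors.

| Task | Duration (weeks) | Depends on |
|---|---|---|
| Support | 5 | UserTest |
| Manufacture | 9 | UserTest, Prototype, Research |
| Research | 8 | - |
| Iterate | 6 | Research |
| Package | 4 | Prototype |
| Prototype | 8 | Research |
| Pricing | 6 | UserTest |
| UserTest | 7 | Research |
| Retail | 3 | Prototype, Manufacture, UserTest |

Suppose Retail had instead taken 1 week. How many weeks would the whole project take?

As given, the longest chain is Research→Prototype→Manufacture→Retail = 8+8+9+3 = 28, so the finish is 28 weeks.
Retail lies on that path, so at 1 week the path becomes 26 weeks.
No other chain overtakes it, so the finish is 26 weeks.

26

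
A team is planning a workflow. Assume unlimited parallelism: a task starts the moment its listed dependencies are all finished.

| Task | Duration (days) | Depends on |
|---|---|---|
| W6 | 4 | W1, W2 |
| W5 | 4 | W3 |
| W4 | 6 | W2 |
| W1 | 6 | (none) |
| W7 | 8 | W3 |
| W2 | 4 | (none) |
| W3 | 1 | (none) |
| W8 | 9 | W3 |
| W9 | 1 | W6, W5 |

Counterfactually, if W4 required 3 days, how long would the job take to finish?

The binding path is W1→W6→W9 = 6+4+1 = 11; finish at 11 days.
The longest path through W4 is only 10 days, so W4 has float 1.
No other chain overtakes it, so the finish is 11 days.

11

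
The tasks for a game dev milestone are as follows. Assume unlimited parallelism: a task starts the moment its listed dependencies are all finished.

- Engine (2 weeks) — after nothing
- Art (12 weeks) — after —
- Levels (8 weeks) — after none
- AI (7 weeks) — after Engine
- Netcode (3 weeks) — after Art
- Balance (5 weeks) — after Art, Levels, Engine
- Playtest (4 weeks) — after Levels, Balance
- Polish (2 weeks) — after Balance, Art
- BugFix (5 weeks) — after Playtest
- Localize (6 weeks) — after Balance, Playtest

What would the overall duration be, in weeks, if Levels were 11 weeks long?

Baseline: Art→Balance→Playtest→Localize = 12+5+4+6 = 27 → 27 weeks.
Levels has 4 weeks of float (longest path through it is 23).
That remains the longest chain; total 27 weeks.

27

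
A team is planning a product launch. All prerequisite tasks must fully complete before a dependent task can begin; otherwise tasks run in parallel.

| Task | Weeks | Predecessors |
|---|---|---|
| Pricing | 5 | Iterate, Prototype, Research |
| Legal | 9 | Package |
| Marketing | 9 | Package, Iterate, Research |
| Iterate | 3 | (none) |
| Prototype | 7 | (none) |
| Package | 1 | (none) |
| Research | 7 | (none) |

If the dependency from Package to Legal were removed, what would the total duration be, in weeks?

Original critical path: Research→Marketing = 7+9 = 16 ⇒ 16 weeks.
Without Package→Legal, Legal's earliest start moves from 1 to 0.
After: Research→Marketing = 7+9 = 16 → 16 weeks.

16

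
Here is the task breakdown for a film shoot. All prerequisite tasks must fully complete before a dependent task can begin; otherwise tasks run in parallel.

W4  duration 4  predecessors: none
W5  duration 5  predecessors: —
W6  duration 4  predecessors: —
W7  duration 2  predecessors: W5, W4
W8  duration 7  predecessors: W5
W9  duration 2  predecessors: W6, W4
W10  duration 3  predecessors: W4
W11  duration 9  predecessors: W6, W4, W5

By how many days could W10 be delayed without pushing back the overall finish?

The longest chain is W5→W11 = 5+9 = 14; overall finish 14 days.
W10 finishes as early as 7 and must finish by 14.
So W10 can slip 14 − 7 = 7 days.

7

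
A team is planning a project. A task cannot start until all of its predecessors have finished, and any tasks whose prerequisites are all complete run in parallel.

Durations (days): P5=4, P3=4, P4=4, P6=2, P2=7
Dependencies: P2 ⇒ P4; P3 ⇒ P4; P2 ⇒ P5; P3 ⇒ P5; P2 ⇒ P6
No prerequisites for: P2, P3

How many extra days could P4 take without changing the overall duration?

P2→P4 = 7+4 = 11 sets the makespan at 11 days.
P4 finishes as early as 11 and must finish by 11.
Slack of P4 = 7 − 7 = 0 days.

0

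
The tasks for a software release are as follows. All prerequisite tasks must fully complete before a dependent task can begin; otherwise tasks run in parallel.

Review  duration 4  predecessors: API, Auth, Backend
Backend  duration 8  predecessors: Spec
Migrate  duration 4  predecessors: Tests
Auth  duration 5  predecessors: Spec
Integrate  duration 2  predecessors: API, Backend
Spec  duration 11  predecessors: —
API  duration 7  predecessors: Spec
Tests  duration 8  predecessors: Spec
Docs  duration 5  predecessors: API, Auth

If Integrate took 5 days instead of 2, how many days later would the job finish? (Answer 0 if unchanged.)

1

Baseline: Spec→Backend→Review = 11+8+4 = 23 → 23 days.
Integrate is off the critical path — its longest chain is 21 days, giving 2 of slack.
New critical path: Spec→Backend→Integrate = 11+8+5 = 24 ⇒ 24 days.
Change in finish: 24 − 23 = +1 days.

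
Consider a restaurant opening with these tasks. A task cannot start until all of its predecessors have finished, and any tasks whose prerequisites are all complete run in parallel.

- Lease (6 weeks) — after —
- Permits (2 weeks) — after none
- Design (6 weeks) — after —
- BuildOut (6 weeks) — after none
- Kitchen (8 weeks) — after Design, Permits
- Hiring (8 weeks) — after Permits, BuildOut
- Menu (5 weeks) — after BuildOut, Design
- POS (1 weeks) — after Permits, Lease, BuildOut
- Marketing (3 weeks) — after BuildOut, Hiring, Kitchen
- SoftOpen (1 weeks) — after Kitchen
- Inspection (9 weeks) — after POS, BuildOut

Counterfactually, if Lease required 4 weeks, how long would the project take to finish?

17

As given, the longest chain is Design→Kitchen→Marketing = 6+8+3 = 17, so the finish is 17 weeks.
The longest path through Lease is only 16 weeks, so Lease has float 1.
No other chain overtakes it, so the finish is 17 weeks.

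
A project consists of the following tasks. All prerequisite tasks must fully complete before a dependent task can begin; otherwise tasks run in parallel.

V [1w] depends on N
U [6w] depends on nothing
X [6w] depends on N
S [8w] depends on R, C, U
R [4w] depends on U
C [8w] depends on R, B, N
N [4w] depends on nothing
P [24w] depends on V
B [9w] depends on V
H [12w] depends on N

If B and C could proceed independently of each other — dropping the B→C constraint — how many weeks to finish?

Original critical path: N→V→B→C→S = 4+1+9+8+8 = 30 ⇒ 30 weeks.
Without B→C, C's earliest start moves from 14 to 10.
The longest chain is now N→V→P = 4+1+24 = 29, so the project takes 29 weeks.

29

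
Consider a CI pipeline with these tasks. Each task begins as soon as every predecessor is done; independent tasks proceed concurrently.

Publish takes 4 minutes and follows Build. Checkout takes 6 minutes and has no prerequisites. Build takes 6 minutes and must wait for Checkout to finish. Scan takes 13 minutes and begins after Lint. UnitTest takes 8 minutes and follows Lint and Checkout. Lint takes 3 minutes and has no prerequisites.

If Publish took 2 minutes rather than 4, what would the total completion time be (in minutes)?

The binding path is Checkout→Build→Publish = 6+6+4 = 16; finish at 16 minutes.
Publish is on the critical path; changing it to 2 makes that path 14 minutes.
The binding chain switches to Lint→Scan = 3+13 = 16; finish 16 minutes.

16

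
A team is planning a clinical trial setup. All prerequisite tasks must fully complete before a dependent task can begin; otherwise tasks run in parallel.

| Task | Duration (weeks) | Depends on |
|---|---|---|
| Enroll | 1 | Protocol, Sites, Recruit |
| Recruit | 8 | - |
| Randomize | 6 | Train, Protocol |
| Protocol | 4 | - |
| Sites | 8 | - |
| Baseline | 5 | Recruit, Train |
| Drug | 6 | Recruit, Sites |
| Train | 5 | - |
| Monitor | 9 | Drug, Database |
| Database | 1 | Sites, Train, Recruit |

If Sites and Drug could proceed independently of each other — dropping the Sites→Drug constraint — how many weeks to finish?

Original critical path: Sites→Drug→Monitor = 8+6+9 = 23 ⇒ 23 weeks.
Dropping Sites→Drug doesn't change Drug's earliest start (8); another predecessor still binds.
After: Recruit→Drug→Monitor = 8+6+9 = 23 → 23 weeks.

23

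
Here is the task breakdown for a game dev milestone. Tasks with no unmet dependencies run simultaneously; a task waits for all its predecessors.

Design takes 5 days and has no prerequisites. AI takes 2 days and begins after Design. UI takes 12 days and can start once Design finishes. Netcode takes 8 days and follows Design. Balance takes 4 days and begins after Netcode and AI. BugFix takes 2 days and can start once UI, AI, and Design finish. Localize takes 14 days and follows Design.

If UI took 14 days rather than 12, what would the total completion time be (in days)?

Baseline: Design→UI→BugFix = 5+12+2 = 19 → 19 days.
UI is on the critical path; changing it to 14 makes that path 21 days.
The critical path is still Design→UI→BugFix; finish is now 21 days.

21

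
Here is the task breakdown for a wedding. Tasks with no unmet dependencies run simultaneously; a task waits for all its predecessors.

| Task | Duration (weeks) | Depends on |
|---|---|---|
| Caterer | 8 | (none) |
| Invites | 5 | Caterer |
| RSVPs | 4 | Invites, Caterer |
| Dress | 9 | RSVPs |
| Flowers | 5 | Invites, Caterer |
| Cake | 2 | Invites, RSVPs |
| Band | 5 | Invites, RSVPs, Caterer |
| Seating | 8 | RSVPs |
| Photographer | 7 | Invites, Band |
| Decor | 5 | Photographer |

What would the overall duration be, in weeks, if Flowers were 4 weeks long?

Baseline: Caterer→Invites→RSVPs→Band→Photographer→Decor = 8+5+4+5+7+5 = 34 → 34 weeks.
Flowers has 16 weeks of float (longest path through it is 18).
That remains the longest chain; total 34 weeks.

34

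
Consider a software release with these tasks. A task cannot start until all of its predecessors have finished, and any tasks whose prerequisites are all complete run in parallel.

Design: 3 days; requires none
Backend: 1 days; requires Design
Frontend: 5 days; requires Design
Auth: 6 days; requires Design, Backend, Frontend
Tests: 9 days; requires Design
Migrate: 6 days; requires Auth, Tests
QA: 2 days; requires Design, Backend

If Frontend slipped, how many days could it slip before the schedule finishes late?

0

Design→Frontend→Auth→Migrate = 3+5+6+6 = 20 sets the makespan at 20 days.
The longest chain containing Frontend totals 20 days.
Slack of Frontend = 3 − 3 = 0 days.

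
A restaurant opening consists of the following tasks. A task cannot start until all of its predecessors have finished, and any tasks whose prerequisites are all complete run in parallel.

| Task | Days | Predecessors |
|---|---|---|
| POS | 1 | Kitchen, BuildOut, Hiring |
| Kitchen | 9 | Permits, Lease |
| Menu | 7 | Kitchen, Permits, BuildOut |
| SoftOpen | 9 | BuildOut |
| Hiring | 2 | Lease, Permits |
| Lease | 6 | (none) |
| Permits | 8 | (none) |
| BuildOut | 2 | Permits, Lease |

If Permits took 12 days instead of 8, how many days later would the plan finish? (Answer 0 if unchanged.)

Baseline: Permits→Kitchen→Menu = 8+9+7 = 24 → 24 days.
Permits lies on that path, so at 12 days the path becomes 28 days.
That remains the longest chain; total 28 days.
Change in finish: 28 − 24 = +4 days.

4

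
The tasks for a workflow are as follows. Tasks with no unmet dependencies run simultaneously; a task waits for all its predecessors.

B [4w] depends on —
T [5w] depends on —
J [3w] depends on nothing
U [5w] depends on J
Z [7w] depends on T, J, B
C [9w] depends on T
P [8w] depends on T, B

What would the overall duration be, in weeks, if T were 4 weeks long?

13

The binding path is T→C = 5+9 = 14; finish at 14 weeks.
T lies on that path, so at 4 weeks the path becomes 13 weeks.
That remains the longest chain; total 13 weeks.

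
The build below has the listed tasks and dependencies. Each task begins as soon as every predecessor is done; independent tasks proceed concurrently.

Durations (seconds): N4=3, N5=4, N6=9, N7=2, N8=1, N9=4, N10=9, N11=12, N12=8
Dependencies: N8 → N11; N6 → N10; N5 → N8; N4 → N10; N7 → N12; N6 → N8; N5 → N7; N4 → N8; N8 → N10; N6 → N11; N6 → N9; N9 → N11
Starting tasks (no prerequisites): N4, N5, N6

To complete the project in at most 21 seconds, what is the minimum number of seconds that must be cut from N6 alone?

4

Current finish: 25 seconds; target: 21.
N6 is on every critical path, so each second cut from N6 cuts the finish by one (this holds down to a finish of 17).
Need 25 − 21 = 4 seconds off N6 → N6 becomes 5 seconds, finish becomes 21.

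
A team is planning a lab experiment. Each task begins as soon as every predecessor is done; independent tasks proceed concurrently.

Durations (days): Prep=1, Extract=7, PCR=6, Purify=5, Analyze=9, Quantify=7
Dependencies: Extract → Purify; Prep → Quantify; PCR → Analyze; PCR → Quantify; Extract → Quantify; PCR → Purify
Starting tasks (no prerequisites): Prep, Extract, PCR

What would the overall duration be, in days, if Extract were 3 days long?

15

Baseline: PCR→Analyze = 6+9 = 15 → 15 days.
Extract has 1 day of float (longest path through it is 14).
That remains the longest chain; total 15 days.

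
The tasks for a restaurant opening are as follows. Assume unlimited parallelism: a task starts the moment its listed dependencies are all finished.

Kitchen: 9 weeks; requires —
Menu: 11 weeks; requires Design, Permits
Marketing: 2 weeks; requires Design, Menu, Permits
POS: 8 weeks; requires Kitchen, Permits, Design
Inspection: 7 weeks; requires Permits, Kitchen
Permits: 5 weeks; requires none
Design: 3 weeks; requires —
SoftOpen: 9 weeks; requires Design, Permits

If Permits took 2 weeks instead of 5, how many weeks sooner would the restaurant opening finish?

1

Critical path before the change: Permits→Menu→Marketing = 5+11+2 = 18 giving 18 weeks.
Permits is on the critical path; changing it to 2 makes that path 15 weeks.
New critical path: Kitchen→POS = 9+8 = 17 ⇒ 17 weeks.
Change in finish: 17 − 18 = -1 weeks.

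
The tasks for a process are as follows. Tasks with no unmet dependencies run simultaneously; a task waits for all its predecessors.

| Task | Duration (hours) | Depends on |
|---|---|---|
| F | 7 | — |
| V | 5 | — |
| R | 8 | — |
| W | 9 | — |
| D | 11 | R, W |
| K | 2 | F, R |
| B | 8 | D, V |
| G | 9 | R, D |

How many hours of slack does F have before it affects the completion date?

Critical path: W→D→G = 9+11+9 = 29, so the finish is 29 hours.
F finishes as early as 7 and must finish by 27.
Slack of F = 20 − 0 = 20 hours.

20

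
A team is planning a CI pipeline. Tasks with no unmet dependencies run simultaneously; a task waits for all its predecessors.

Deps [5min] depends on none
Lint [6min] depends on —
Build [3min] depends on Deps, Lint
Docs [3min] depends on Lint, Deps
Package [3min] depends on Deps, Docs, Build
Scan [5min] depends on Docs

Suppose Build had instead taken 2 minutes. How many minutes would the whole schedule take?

Actual critical path: Lint→Docs→Scan = 6+3+5 = 14 ⇒ 14 minutes.
Build is off the critical path — its longest chain is 12 minutes, giving 2 of slack.
The critical path is still Lint→Docs→Scan; finish is now 14 minutes.

14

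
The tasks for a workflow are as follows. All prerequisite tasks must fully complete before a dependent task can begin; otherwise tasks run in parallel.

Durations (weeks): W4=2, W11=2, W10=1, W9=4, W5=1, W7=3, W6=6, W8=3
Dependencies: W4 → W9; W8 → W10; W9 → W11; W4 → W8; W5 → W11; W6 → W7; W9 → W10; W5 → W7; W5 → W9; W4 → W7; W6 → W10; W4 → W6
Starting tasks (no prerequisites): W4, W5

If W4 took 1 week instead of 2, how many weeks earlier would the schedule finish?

Actual critical path: W4→W6→W7 = 2+6+3 = 11 ⇒ 11 weeks.
Since W4 is critical, the -1 change carries straight to that chain (now 10 weeks).
That remains the longest chain; total 10 weeks.
Change in finish: 10 − 11 = -1 weeks.

1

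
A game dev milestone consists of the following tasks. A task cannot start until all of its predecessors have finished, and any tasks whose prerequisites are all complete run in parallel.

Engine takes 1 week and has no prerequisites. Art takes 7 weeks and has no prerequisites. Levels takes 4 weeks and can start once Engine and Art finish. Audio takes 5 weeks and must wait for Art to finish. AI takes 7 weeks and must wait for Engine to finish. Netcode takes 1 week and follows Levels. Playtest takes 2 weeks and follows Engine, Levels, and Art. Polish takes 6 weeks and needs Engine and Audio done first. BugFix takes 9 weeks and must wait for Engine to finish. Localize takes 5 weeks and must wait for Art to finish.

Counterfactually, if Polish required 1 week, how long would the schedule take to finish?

13

Critical path before the change: Art→Audio→Polish = 7+5+6 = 18 giving 18 weeks.
Polish lies on that path, so at 1 week the path becomes 13 weeks.
Now Art→Levels→Playtest = 7+4+2 = 13 is longest, so the finish becomes 13 weeks.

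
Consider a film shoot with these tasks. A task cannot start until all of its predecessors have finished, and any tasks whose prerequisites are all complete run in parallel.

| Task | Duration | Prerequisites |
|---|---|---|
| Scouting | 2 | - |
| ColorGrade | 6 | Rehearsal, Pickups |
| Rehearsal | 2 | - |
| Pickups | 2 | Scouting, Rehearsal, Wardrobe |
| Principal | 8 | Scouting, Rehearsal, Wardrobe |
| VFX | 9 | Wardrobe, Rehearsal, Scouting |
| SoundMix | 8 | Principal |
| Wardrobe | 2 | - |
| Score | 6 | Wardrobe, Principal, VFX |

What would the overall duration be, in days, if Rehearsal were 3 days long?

19

The binding path is Rehearsal→Principal→SoundMix = 2+8+8 = 18; finish at 18 days.
Rehearsal is on the critical path; changing it to 3 makes that path 19 days.
The critical path is still Rehearsal→Principal→SoundMix; finish is now 19 days.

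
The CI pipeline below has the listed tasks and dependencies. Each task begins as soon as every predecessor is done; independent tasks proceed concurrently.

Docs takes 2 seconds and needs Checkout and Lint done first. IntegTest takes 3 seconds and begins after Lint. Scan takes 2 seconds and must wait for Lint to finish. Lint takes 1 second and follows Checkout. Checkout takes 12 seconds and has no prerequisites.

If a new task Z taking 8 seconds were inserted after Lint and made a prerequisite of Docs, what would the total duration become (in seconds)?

Originally the job takes 16 seconds.
With Z inserted, Docs now waits for max(Checkout, Lint, Z).
New critical path: Checkout→Lint→Z→Docs = 12+1+8+2 = 23 ⇒ 23 seconds.

23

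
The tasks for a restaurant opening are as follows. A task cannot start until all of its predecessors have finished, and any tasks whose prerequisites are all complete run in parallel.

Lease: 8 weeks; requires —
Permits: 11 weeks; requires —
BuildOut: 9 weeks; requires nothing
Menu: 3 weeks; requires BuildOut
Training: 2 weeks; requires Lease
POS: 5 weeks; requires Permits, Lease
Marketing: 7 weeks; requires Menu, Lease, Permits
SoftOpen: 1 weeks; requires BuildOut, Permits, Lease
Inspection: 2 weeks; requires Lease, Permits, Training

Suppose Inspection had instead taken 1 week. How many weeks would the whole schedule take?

The binding path is BuildOut→Menu→Marketing = 9+3+7 = 19; finish at 19 weeks.
Inspection has 6 weeks of float (longest path through it is 13).
The critical path is still BuildOut→Menu→Marketing; finish is now 19 weeks.

19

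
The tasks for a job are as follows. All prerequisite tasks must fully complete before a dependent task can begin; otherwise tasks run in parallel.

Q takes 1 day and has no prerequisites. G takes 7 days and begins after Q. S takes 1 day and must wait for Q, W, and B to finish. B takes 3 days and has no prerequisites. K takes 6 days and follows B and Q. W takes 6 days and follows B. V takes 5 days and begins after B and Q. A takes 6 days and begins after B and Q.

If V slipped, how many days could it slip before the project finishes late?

2

The longest chain is B→W→S = 3+6+1 = 10; overall finish 10 days.
Longest path through V: 8 days (earliest finish 8, latest finish 10).
Float = 10 − 8 = 2.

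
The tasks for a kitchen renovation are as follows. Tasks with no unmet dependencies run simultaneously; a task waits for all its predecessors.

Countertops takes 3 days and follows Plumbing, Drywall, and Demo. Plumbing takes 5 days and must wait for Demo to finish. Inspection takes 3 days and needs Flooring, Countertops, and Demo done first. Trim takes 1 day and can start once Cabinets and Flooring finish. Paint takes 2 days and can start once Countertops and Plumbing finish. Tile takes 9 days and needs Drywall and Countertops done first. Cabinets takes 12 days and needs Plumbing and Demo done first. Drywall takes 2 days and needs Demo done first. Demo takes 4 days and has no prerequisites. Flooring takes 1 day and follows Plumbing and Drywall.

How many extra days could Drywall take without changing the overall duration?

4

Critical path: Demo→Plumbing→Cabinets→Trim = 4+5+12+1 = 22, so the finish is 22 days.
Drywall finishes as early as 6 and must finish by 10.
So Drywall can slip 10 − 6 = 4 days.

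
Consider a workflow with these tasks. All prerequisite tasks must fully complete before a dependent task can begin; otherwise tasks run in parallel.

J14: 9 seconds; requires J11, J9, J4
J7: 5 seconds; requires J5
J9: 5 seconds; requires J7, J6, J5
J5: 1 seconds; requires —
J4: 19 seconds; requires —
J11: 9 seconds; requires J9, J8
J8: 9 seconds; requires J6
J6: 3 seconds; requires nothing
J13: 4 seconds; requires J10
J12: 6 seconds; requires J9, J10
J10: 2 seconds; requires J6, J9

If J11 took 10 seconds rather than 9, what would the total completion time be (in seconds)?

Actual critical path: J6→J8→J11→J14 = 3+9+9+9 = 30 ⇒ 30 seconds.
J11 lies on that path, so at 10 seconds the path becomes 31 seconds.
That remains the longest chain; total 31 seconds.

31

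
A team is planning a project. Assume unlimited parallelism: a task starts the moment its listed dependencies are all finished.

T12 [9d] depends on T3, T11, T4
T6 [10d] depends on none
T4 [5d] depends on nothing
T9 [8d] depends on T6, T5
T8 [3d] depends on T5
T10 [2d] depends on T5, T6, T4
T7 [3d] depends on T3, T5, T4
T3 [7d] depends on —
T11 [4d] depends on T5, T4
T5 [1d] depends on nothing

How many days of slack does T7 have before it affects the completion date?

The longest chain is T4→T11→T12 = 5+4+9 = 18; overall finish 18 days.
Longest path through T7: 10 days (earliest finish 10, latest finish 18).
Slack of T7 = 15 − 7 = 8 days.

8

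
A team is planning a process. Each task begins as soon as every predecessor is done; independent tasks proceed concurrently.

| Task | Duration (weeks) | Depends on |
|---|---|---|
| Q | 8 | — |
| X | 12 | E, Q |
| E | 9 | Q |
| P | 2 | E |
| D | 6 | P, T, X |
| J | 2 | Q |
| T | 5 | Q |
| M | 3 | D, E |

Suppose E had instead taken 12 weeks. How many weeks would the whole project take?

41

The binding path is Q→E→X→D→M = 8+9+12+6+3 = 38; finish at 38 weeks.
E is on the critical path; changing it to 12 makes that path 41 weeks.
The critical path is still Q→E→X→D→M; finish is now 41 weeks.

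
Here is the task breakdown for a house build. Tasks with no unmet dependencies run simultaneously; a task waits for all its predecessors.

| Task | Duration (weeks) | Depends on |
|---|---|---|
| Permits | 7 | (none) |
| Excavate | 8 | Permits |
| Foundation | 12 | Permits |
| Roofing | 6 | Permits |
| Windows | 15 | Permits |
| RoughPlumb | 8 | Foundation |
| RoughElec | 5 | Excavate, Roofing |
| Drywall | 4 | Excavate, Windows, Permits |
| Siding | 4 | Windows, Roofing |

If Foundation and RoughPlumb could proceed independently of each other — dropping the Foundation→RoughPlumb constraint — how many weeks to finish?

26

With the dependency in place, Permits→Foundation→RoughPlumb = 7+12+8 = 27 sets the finish at 27 weeks.
Without Foundation→RoughPlumb, RoughPlumb's earliest start moves from 19 to 0.
The longest chain is now Permits→Windows→Drywall = 7+15+4 = 26, so the job takes 26 weeks.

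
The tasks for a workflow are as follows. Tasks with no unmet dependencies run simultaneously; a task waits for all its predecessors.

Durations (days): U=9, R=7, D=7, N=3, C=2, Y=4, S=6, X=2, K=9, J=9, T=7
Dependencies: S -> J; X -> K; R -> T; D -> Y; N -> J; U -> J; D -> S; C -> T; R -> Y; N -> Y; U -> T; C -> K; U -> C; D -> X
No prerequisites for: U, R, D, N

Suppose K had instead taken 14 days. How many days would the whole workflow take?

Baseline: D→S→J = 7+6+9 = 22 → 22 days.
The longest path through K is only 20 days, so K has float 2.
New critical path: U→C→K = 9+2+14 = 25 ⇒ 25 days.

25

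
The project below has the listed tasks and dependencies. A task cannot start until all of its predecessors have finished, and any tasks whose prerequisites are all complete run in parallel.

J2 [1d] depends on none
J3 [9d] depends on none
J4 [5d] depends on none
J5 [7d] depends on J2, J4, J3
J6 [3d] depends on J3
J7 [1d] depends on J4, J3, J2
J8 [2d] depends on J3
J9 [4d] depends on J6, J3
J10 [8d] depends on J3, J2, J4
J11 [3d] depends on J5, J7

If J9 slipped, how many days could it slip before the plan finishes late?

3

J3→J5→J11 = 9+7+3 = 19 sets the makespan at 19 days.
J9 finishes as early as 16 and must finish by 19.
So J9 can slip 19 − 16 = 3 days.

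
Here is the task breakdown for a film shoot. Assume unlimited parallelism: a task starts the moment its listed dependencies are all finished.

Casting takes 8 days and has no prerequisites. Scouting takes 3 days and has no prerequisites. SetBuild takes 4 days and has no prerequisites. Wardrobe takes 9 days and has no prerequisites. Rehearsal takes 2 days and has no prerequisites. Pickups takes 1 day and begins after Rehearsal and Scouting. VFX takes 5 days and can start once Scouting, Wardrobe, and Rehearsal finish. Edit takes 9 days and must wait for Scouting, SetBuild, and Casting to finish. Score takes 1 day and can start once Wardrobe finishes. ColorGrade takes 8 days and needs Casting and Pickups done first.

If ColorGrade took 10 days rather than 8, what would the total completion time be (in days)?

18

Critical path before the change: Casting→Edit = 8+9 = 17 giving 17 days.
ColorGrade is off the critical path — its longest chain is 16 days, giving 1 of slack.
The binding chain switches to Casting→ColorGrade = 8+10 = 18; finish 18 days.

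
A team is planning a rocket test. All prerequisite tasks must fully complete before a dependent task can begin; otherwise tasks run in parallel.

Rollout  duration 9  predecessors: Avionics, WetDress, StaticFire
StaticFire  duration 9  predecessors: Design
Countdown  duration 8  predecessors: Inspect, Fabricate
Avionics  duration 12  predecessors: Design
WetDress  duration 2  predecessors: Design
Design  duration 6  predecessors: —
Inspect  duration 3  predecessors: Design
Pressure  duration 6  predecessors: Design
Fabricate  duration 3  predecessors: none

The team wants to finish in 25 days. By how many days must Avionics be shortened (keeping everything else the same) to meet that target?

Current finish: 27 days; target: 25.
Avionics is on every critical path, so each day cut from Avionics cuts the finish by one (this holds down to a finish of 24).
Need 27 − 25 = 2 days off Avionics → Avionics becomes 10 days, finish becomes 25.

2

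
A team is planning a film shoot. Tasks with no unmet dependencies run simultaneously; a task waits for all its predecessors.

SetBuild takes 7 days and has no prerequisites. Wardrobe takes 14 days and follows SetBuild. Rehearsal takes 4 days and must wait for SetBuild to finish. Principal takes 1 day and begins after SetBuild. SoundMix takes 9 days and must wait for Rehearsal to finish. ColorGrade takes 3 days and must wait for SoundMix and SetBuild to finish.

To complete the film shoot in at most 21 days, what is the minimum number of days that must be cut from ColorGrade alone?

Current finish: 23 days; target: 21.
ColorGrade is on every critical path, so each day cut from ColorGrade cuts the finish by one (this holds down to a finish of 21).
Need 23 − 21 = 2 days off ColorGrade → ColorGrade becomes 1 day, finish becomes 21.

2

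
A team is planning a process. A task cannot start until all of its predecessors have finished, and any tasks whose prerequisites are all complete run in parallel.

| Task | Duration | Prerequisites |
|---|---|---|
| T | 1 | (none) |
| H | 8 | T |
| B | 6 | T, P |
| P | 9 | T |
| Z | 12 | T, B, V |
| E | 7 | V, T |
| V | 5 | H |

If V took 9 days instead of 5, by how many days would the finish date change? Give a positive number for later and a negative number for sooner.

2

Critical path before the change: T→P→B→Z = 1+9+6+12 = 28 giving 28 days.
V is off the critical path — its longest chain is 26 days, giving 2 of slack.
Now T→H→V→Z = 1+8+9+12 = 30 is longest, so the finish becomes 30 days.
Change in finish: 30 − 28 = +2 days.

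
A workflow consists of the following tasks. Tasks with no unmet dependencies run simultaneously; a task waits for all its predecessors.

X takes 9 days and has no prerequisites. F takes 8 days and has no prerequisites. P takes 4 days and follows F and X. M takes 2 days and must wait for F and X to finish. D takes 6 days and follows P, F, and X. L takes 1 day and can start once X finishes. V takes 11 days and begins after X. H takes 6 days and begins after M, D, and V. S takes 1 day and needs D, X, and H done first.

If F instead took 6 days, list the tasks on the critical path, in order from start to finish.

X, V, H, S

Critical path before the change: X→V→H→S = 9+11+6+1 = 27 giving 27 days.
The longest path through F is only 25 days, so F has float 2.
The critical path is still X→V→H→S; finish is now 27 days.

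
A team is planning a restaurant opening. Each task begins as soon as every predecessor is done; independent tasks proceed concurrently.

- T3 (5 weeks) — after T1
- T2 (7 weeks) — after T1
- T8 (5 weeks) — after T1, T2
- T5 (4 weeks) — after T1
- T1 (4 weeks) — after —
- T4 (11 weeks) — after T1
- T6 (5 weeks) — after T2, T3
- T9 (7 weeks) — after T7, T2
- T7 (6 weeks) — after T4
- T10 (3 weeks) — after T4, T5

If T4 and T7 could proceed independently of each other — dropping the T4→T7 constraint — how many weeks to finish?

Before: longest chain T1→T4→T7→T9 = 4+11+6+7 = 28, finish 28.
Without T4→T7, T7's earliest start moves from 15 to 0.
After: T1→T2→T9 = 4+7+7 = 18 → 18 weeks.

18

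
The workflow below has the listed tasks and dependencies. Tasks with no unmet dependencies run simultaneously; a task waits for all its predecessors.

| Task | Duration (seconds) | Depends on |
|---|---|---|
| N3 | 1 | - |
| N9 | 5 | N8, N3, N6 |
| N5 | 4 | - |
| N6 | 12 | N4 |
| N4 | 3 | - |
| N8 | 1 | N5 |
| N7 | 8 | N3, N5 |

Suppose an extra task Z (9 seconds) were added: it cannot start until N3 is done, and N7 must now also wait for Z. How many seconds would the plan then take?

Originally the plan takes 20 seconds.
With Z inserted, N7 now waits for max(N3, N5, Z).
New critical path: N4→N6→N9 = 3+12+5 = 20 ⇒ 20 seconds.

20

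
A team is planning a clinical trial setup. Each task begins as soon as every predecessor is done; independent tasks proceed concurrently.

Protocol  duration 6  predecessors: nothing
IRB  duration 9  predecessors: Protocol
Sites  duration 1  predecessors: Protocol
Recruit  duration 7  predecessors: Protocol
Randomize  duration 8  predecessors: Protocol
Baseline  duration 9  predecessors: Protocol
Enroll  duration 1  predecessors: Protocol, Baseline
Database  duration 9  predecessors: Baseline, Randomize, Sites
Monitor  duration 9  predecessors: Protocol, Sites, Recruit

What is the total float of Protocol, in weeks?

The longest chain is Protocol→Baseline→Database = 6+9+9 = 24; overall finish 24 weeks.
The longest chain containing Protocol totals 24 weeks.
Slack of Protocol = 0 − 0 = 0 weeks.

0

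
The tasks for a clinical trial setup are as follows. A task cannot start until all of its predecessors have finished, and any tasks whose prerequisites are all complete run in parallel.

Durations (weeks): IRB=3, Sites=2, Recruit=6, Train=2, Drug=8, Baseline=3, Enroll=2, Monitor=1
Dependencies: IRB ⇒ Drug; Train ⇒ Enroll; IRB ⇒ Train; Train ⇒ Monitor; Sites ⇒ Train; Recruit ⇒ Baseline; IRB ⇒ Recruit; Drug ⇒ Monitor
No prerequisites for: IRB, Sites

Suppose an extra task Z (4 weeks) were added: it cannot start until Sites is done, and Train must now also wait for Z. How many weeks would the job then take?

12

Originally the job takes 12 weeks.
With Z inserted, Train now waits for max(Sites, IRB, Z).
New critical path: IRB→Recruit→Baseline = 3+6+3 = 12 ⇒ 12 weeks.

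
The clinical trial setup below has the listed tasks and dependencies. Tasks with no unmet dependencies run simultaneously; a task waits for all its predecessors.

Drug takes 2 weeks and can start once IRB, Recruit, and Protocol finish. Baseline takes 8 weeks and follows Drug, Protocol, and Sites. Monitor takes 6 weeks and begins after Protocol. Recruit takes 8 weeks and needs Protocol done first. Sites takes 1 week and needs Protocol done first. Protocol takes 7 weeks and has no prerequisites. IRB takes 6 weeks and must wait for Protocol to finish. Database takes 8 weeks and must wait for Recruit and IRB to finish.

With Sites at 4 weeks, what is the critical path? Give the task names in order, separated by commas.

Protocol, Recruit, Drug, Baseline

The binding path is Protocol→Recruit→Drug→Baseline = 7+8+2+8 = 25; finish at 25 weeks.
Sites has 9 weeks of float (longest path through it is 16).
No other chain overtakes it, so the finish is 25 weeks.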